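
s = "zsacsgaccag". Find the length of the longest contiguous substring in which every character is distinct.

add z: [z] len 1
add s: [z, s] len 2
add a: [z, s, a] len 3
add c: [z, s, a, c] len 4
add s (repeat s, move left end past it): [a, c, s] len 3
add g: [a, c, s, g] len 4
add a (repeat a, move left end past it): [c, s, g, a] len 4
add c (repeat c, move left end past it): [s, g, a, c] len 4
add c (repeat c, move left end past it): [c] len 1
add a: [c, a] len 2
add g: [c, a, g] len 3
Longest all-distinct length: 4.

4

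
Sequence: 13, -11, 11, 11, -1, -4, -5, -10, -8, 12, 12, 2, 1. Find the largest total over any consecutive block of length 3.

13 -11 11 → sum 13
-11 11 11 → sum 11
11 11 -1 → sum 21
11 -1 -4 → sum 6
-1 -4 -5 → sum -10
-4 -5 -10 → sum -19
-5 -10 -8 → sum -23
-10 -8 12 → sum -6
-8 12 12 → sum 16
12 12 2 → sum 26
12 2 1 → sum 15
Largest of these is 26.

26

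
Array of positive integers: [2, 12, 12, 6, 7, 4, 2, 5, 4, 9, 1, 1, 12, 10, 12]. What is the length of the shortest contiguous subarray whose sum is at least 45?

6

Extend right; whenever the sum reaches 45, record the length and shrink from the left:
add 2: running sum 2 < 45
add 12: running sum 14 < 45
add 12: running sum 26 < 45
add 6: running sum 32 < 45
add 7: running sum 39 < 45
add 4: running sum 43 < 45
add 2: shortest ending here [2, 12, 12, 6, 7, 4, 2] sum 45, len 7
add 5: shortest ending here [12, 12, 6, 7, 4, 2, 5] sum 48, len 7
add 4: shortest ending here [12, 12, 6, 7, 4, 2, 5, 4] sum 52, len 8
add 9: shortest ending here [12, 6, 7, 4, 2, 5, 4, 9] sum 49, len 8
add 1: shortest ending here [12, 6, 7, 4, 2, 5, 4, 9, 1] sum 50, len 9
add 1: shortest ending here [12, 6, 7, 4, 2, 5, 4, 9, 1, 1] sum 51, len 10
add 12: shortest ending here [7, 4, 2, 5, 4, 9, 1, 1, 12] sum 45, len 9
add 10: shortest ending here [4, 2, 5, 4, 9, 1, 1, 12, 10] sum 48, len 9
add 12: shortest ending here [9, 1, 1, 12, 10, 12] sum 45, len 6
Shortest qualifying length: 6.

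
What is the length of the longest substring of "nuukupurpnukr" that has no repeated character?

5

add n: [n] len 1
add u: [n, u] len 2
add u (repeat u, move left end past it): [u] len 1
add k: [u, k] len 2
add u (repeat u, move left end past it): [k, u] len 2
add p: [k, u, p] len 3
add u (repeat u, move left end past it): [p, u] len 2
add r: [p, u, r] len 3
add p (repeat p, move left end past it): [u, r, p] len 3
add n: [u, r, p, n] len 4
add u (repeat u, move left end past it): [r, p, n, u] len 4
add k: [r, p, n, u, k] len 5
add r (repeat r, move left end past it): [p, n, u, k, r] len 5
Longest all-distinct length: 5.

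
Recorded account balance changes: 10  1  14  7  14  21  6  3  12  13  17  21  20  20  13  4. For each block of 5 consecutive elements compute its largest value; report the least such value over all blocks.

(10, 1, 14, 7, 14) → max 14
(1, 14, 7, 14, 21) → max 21
(14, 7, 14, 21, 6) → max 21
(7, 14, 21, 6, 3) → max 21
(14, 21, 6, 3, 12) → max 21
(21, 6, 3, 12, 13) → max 21
(6, 3, 12, 13, 17) → max 17
(3, 12, 13, 17, 21) → max 21
(12, 13, 17, 21, 20) → max 21
(13, 17, 21, 20, 20) → max 21
(17, 21, 20, 20, 13) → max 21
(21, 20, 20, 13, 4) → max 21
Least of these is 14.

14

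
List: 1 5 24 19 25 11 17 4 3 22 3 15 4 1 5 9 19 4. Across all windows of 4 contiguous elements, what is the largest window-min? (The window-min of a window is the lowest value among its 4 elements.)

Window mins for each of the 15 positions:
[1, 5, 24, 19] → min 1
[5, 24, 19, 25] → min 5
[24, 19, 25, 11] → min 11
[19, 25, 11, 17] → min 11
[25, 11, 17, 4] → min 4
[11, 17, 4, 3] → min 3
[17, 4, 3, 22] → min 3
[4, 3, 22, 3] → min 3
[3, 22, 3, 15] → min 3
[22, 3, 15, 4] → min 3
[3, 15, 4, 1] → min 1
[15, 4, 1, 5] → min 1
[4, 1, 5, 9] → min 1
[1, 5, 9, 19] → min 1
[5, 9, 19, 4] → min 4
Largest of these is 11.

11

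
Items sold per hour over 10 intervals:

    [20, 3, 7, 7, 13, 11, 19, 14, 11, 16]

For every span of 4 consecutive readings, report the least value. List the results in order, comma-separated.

3, 3, 7, 7, 11, 11, 11

20 3 7 7 → min 3
3 7 7 13 → min 3
7 7 13 11 → min 7
7 13 11 19 → min 7
13 11 19 14 → min 11
11 19 14 11 → min 11
19 14 11 16 → min 11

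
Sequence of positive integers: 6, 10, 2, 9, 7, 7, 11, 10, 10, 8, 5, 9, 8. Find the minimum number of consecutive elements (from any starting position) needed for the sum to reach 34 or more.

add 6: running sum 6 < 34
add 10: running sum 16 < 34
add 2: running sum 18 < 34
add 9: running sum 27 < 34
end 4: [6, 10, 2, 9, 7] sum 34, len 5
end 5: [10, 2, 9, 7, 7] sum 35, len 5
end 6: [9, 7, 7, 11] sum 34, len 4
end 7: [7, 7, 11, 10] sum 35, len 4
end 8: [7, 11, 10, 10] sum 38, len 4
end 9: [11, 10, 10, 8] sum 39, len 4
end 10: [11, 10, 10, 8, 5] sum 44, len 5
end 11: [10, 10, 8, 5, 9] sum 42, len 5
end 12: [10, 8, 5, 9, 8] sum 40, len 5
Shortest qualifying length: 4.

4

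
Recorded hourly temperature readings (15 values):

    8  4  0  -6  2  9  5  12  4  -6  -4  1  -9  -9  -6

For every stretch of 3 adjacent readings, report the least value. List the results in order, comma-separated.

(8, 4, 0) → min 0
(4, 0, -6) → min -6
(0, -6, 2) → min -6
(-6, 2, 9) → min -6
(2, 9, 5) → min 2
(9, 5, 12) → min 5
(5, 12, 4) → min 4
(12, 4, -6) → min -6
(4, -6, -4) → min -6
(-6, -4, 1) → min -6
(-4, 1, -9) → min -9
(1, -9, -9) → min -9
(-9, -9, -6) → min -9

0, -6, -6, -6, 2, 5, 4, -6, -6, -6, -9, -9, -9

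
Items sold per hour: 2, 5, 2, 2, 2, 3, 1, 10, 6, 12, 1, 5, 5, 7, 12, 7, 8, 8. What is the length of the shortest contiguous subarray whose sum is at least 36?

add 2: running sum 2 < 36
add 5: running sum 7 < 36
add 2: running sum 9 < 36
add 2: running sum 11 < 36
add 2: running sum 13 < 36
add 3: running sum 16 < 36
add 1: running sum 17 < 36
add 10: running sum 27 < 36
add 6: running sum 33 < 36
add 12: shortest ending here [2, 2, 3, 1, 10, 6, 12] sum 36, len 7
add 1: shortest ending here [2, 2, 3, 1, 10, 6, 12, 1] sum 37, len 8
add 5: shortest ending here [3, 1, 10, 6, 12, 1, 5] sum 38, len 7
add 5: shortest ending here [10, 6, 12, 1, 5, 5] sum 39, len 6
add 7: shortest ending here [6, 12, 1, 5, 5, 7] sum 36, len 6
add 12: shortest ending here [12, 1, 5, 5, 7, 12] sum 42, len 6
add 7: shortest ending here [5, 5, 7, 12, 7] sum 36, len 5
add 8: shortest ending here [5, 7, 12, 7, 8] sum 39, len 5
add 8: shortest ending here [7, 12, 7, 8, 8] sum 42, len 5
Shortest qualifying length: 5.

5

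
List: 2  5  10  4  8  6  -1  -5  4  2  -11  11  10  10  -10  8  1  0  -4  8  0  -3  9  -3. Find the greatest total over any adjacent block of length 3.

2 5 10 → sum 17
5 10 4 → sum 19
10 4 8 → sum 22
4 8 6 → sum 18
8 6 -1 → sum 13
6 -1 -5 → sum 0
-1 -5 4 → sum -2
-5 4 2 → sum 1
4 2 -11 → sum -5
2 -11 11 → sum 2
-11 11 10 → sum 10
11 10 10 → sum 31
10 10 -10 → sum 10
10 -10 8 → sum 8
-10 8 1 → sum -1
8 1 0 → sum 9
1 0 -4 → sum -3
0 -4 8 → sum 4
-4 8 0 → sum 4
8 0 -3 → sum 5
0 -3 9 → sum 6
-3 9 -3 → sum 3
Greatest of these is 31.

31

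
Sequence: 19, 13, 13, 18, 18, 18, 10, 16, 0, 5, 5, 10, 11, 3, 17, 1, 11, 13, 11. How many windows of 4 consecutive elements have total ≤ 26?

19 13 13 18 → sum 63
13 13 18 18 → sum 62
13 18 18 18 → sum 67
18 18 18 10 → sum 64
18 18 10 16 → sum 62
18 10 16 0 → sum 44
10 16 0 5 → sum 31
16 0 5 5 → sum 26  ≤ 26 ✓
0 5 5 10 → sum 20  ≤ 26 ✓
5 5 10 11 → sum 31
5 10 11 3 → sum 29
10 11 3 17 → sum 41
11 3 17 1 → sum 32
3 17 1 11 → sum 32
17 1 11 13 → sum 42
1 11 13 11 → sum 36
2 windows satisfy the condition.

2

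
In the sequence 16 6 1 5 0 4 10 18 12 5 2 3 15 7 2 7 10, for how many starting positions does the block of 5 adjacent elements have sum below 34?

5

[16, 6, 1, 5, 0] → sum 28  < 34 ✓
[6, 1, 5, 0, 4] → sum 16  < 34 ✓
[1, 5, 0, 4, 10] → sum 20  < 34 ✓
[5, 0, 4, 10, 18] → sum 37
[0, 4, 10, 18, 12] → sum 44
[4, 10, 18, 12, 5] → sum 49
[10, 18, 12, 5, 2] → sum 47
[18, 12, 5, 2, 3] → sum 40
[12, 5, 2, 3, 15] → sum 37
[5, 2, 3, 15, 7] → sum 32  < 34 ✓
[2, 3, 15, 7, 2] → sum 29  < 34 ✓
[3, 15, 7, 2, 7] → sum 34
[15, 7, 2, 7, 10] → sum 41
5 windows satisfy the condition.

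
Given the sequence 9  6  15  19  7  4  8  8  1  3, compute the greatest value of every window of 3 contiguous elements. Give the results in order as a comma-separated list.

15, 19, 19, 19, 8, 8, 8, 8

[9, 6, 15] → max 15
[6, 15, 19] → max 19
[15, 19, 7] → max 19
[19, 7, 4] → max 19
[7, 4, 8] → max 8
[4, 8, 8] → max 8
[8, 8, 1] → max 8
[8, 1, 3] → max 8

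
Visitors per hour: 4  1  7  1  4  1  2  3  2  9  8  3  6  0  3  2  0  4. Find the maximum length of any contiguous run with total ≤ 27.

9

Extend to the right; shrink from the left whenever the sum exceeds 27:
→ 4: sum 4, len 1
→ 1: sum 5, len 2
→ 7: sum 12, len 3
→ 1: sum 13, len 4
→ 4: sum 17, len 5
→ 1: sum 18, len 6
→ 2: sum 20, len 7
→ 3: sum 23, len 8
→ 2: sum 25, len 9
→ 9 (dropped 4, 1, 7): sum 22, len 7
→ 8 (dropped 1, 4): sum 25, len 6
→ 3 (dropped 1): sum 27, len 6
→ 6 (dropped 2, 3, 2): sum 26, len 4
→ 0: sum 26, len 5
→ 3 (dropped 9): sum 20, len 5
→ 2: sum 22, len 6
→ 0: sum 22, len 7
→ 4: sum 26, len 8
Longest length seen: 9.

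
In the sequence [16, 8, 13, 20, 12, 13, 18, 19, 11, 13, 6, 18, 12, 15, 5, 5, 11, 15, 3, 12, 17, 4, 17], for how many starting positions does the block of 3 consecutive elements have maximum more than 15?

16 8 13 → max 16  > 15 ✓
8 13 20 → max 20  > 15 ✓
13 20 12 → max 20  > 15 ✓
20 12 13 → max 20  > 15 ✓
12 13 18 → max 18  > 15 ✓
13 18 19 → max 19  > 15 ✓
18 19 11 → max 19  > 15 ✓
19 11 13 → max 19  > 15 ✓
11 13 6 → max 13
13 6 18 → max 18  > 15 ✓
6 18 12 → max 18  > 15 ✓
18 12 15 → max 18  > 15 ✓
12 15 5 → max 15
15 5 5 → max 15
5 5 11 → max 11
5 11 15 → max 15
11 15 3 → max 15
15 3 12 → max 15
3 12 17 → max 17  > 15 ✓
12 17 4 → max 17  > 15 ✓
17 4 17 → max 17  > 15 ✓
14 windows satisfy the condition.

14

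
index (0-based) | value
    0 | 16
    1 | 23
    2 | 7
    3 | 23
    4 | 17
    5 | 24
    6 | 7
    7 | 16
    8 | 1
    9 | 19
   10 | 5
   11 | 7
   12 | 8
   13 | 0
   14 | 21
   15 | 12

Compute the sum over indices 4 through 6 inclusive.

Elements at indices 4..6: 17, 24, 7
sum(17, 24, 7) = 48

48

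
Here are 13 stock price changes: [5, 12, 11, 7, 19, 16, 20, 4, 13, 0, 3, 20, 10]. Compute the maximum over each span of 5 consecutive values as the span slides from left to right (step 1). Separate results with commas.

[5, 12, 11, 7, 19] → max 19
[12, 11, 7, 19, 16] → max 19
[11, 7, 19, 16, 20] → max 20
[7, 19, 16, 20, 4] → max 20
[19, 16, 20, 4, 13] → max 20
[16, 20, 4, 13, 0] → max 20
[20, 4, 13, 0, 3] → max 20
[4, 13, 0, 3, 20] → max 20
[13, 0, 3, 20, 10] → max 20

19, 19, 20, 20, 20, 20, 20, 20, 20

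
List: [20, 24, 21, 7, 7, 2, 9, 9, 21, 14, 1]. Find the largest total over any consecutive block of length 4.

72

Window sums for each of the 8 positions:
(20, 24, 21, 7) → sum 72
(24, 21, 7, 7) → sum 59
(21, 7, 7, 2) → sum 37
(7, 7, 2, 9) → sum 25
(7, 2, 9, 9) → sum 27
(2, 9, 9, 21) → sum 41
(9, 9, 21, 14) → sum 53
(9, 21, 14, 1) → sum 45
Largest of these is 72.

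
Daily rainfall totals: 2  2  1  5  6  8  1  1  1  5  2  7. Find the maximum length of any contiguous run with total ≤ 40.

add 2: [2] sum 2, len 1
add 2: [2, 2] sum 4, len 2
add 1: [2, 2, 1] sum 5, len 3
add 5: [2, 2, 1, 5] sum 10, len 4
add 6: [2, 2, 1, 5, 6] sum 16, len 5
add 8: [2, 2, 1, 5, 6, 8] sum 24, len 6
add 1: [2, 2, 1, 5, 6, 8, 1] sum 25, len 7
add 1: [2, 2, 1, 5, 6, 8, 1, 1] sum 26, len 8
add 1: [2, 2, 1, 5, 6, 8, 1, 1, 1] sum 27, len 9
add 5: [2, 2, 1, 5, 6, 8, 1, 1, 1, 5] sum 32, len 10
add 2: [2, 2, 1, 5, 6, 8, 1, 1, 1, 5, 2] sum 34, len 11
add 7: [2, 1, 5, 6, 8, 1, 1, 1, 5, 2, 7] sum 39, len 11
Longest length seen: 11.

11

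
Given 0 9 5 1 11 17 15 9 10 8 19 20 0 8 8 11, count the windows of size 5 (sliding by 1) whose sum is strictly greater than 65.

(0, 9, 5, 1, 11) → sum 26
(9, 5, 1, 11, 17) → sum 43
(5, 1, 11, 17, 15) → sum 49
(1, 11, 17, 15, 9) → sum 53
(11, 17, 15, 9, 10) → sum 62
(17, 15, 9, 10, 8) → sum 59
(15, 9, 10, 8, 19) → sum 61
(9, 10, 8, 19, 20) → sum 66  > 65 ✓
(10, 8, 19, 20, 0) → sum 57
(8, 19, 20, 0, 8) → sum 55
(19, 20, 0, 8, 8) → sum 55
(20, 0, 8, 8, 11) → sum 47
1 window satisfy the condition.

1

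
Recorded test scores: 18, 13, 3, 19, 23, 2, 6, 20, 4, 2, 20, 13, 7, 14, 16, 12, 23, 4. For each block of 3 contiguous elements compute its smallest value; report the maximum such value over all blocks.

12

18 13 3 → min 3
13 3 19 → min 3
3 19 23 → min 3
19 23 2 → min 2
23 2 6 → min 2
2 6 20 → min 2
6 20 4 → min 4
20 4 2 → min 2
4 2 20 → min 2
2 20 13 → min 2
20 13 7 → min 7
13 7 14 → min 7
7 14 16 → min 7
14 16 12 → min 12
16 12 23 → min 12
12 23 4 → min 4
Maximum of these is 12.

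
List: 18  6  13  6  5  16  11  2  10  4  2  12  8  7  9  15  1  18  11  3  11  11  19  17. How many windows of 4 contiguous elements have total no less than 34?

13

[18, 6, 13, 6] → sum 43  ≥ 34 ✓
[6, 13, 6, 5] → sum 30
[13, 6, 5, 16] → sum 40  ≥ 34 ✓
[6, 5, 16, 11] → sum 38  ≥ 34 ✓
[5, 16, 11, 2] → sum 34  ≥ 34 ✓
[16, 11, 2, 10] → sum 39  ≥ 34 ✓
[11, 2, 10, 4] → sum 27
[2, 10, 4, 2] → sum 18
[10, 4, 2, 12] → sum 28
[4, 2, 12, 8] → sum 26
[2, 12, 8, 7] → sum 29
[12, 8, 7, 9] → sum 36  ≥ 34 ✓
[8, 7, 9, 15] → sum 39  ≥ 34 ✓
[7, 9, 15, 1] → sum 32
[9, 15, 1, 18] → sum 43  ≥ 34 ✓
[15, 1, 18, 11] → sum 45  ≥ 34 ✓
[1, 18, 11, 3] → sum 33
[18, 11, 3, 11] → sum 43  ≥ 34 ✓
[11, 3, 11, 11] → sum 36  ≥ 34 ✓
[3, 11, 11, 19] → sum 44  ≥ 34 ✓
[11, 11, 19, 17] → sum 58  ≥ 34 ✓
13 windows satisfy the condition.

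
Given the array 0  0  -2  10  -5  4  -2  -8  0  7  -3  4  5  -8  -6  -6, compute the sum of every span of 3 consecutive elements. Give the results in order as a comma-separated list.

-2, 8, 3, 9, -3, -6, -10, -1, 4, 8, 6, 1, -9, -20

0 0 -2 → sum -2
0 -2 10 → sum 8
-2 10 -5 → sum 3
10 -5 4 → sum 9
-5 4 -2 → sum -3
4 -2 -8 → sum -6
-2 -8 0 → sum -10
-8 0 7 → sum -1
0 7 -3 → sum 4
7 -3 4 → sum 8
-3 4 5 → sum 6
4 5 -8 → sum 1
5 -8 -6 → sum -9
-8 -6 -6 → sum -20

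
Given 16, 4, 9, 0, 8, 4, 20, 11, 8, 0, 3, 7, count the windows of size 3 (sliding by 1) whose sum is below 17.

16 4 9 → sum 29
4 9 0 → sum 13  < 17 ✓
9 0 8 → sum 17
0 8 4 → sum 12  < 17 ✓
8 4 20 → sum 32
4 20 11 → sum 35
20 11 8 → sum 39
11 8 0 → sum 19
8 0 3 → sum 11  < 17 ✓
0 3 7 → sum 10  < 17 ✓
4 windows satisfy the condition.

4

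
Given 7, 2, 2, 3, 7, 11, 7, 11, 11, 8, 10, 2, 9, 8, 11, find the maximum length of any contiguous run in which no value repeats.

[7] len 1
[7, 2] len 2
[2] len 1
[2, 3] len 2
[2, 3, 7] len 3
[2, 3, 7, 11] len 4
[11, 7] len 2
[7, 11] len 2
[11] len 1
[11, 8] len 2
[11, 8, 10] len 3
[11, 8, 10, 2] len 4
[11, 8, 10, 2, 9] len 5
[10, 2, 9, 8] len 4
[10, 2, 9, 8, 11] len 5
Longest all-distinct length: 5.

5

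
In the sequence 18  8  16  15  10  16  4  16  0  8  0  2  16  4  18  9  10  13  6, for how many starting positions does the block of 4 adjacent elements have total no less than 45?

7

(18, 8, 16, 15) → sum 57  ≥ 45 ✓
(8, 16, 15, 10) → sum 49  ≥ 45 ✓
(16, 15, 10, 16) → sum 57  ≥ 45 ✓
(15, 10, 16, 4) → sum 45  ≥ 45 ✓
(10, 16, 4, 16) → sum 46  ≥ 45 ✓
(16, 4, 16, 0) → sum 36
(4, 16, 0, 8) → sum 28
(16, 0, 8, 0) → sum 24
(0, 8, 0, 2) → sum 10
(8, 0, 2, 16) → sum 26
(0, 2, 16, 4) → sum 22
(2, 16, 4, 18) → sum 40
(16, 4, 18, 9) → sum 47  ≥ 45 ✓
(4, 18, 9, 10) → sum 41
(18, 9, 10, 13) → sum 50  ≥ 45 ✓
(9, 10, 13, 6) → sum 38
7 windows satisfy the condition.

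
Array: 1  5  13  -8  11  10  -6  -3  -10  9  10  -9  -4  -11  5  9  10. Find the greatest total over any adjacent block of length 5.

(1, 5, 13, -8, 11) → sum 22
(5, 13, -8, 11, 10) → sum 31
(13, -8, 11, 10, -6) → sum 20
(-8, 11, 10, -6, -3) → sum 4
(11, 10, -6, -3, -10) → sum 2
(10, -6, -3, -10, 9) → sum 0
(-6, -3, -10, 9, 10) → sum 0
(-3, -10, 9, 10, -9) → sum -3
(-10, 9, 10, -9, -4) → sum -4
(9, 10, -9, -4, -11) → sum -5
(10, -9, -4, -11, 5) → sum -9
(-9, -4, -11, 5, 9) → sum -10
(-4, -11, 5, 9, 10) → sum 9
Greatest of these is 31.

31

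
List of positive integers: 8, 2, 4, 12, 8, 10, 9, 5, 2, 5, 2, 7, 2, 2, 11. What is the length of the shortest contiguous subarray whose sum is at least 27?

Extend right; whenever the sum reaches 27, record the length and shrink from the left:
add 8: running sum 8 < 27
add 2: running sum 10 < 27
add 4: running sum 14 < 27
add 12: running sum 26 < 27
end 4: [8, 2, 4, 12, 8] sum 34, len 5
end 5: [12, 8, 10] sum 30, len 3
end 6: [8, 10, 9] sum 27, len 3
end 7: [8, 10, 9, 5] sum 32, len 4
end 8: [8, 10, 9, 5, 2] sum 34, len 5
end 9: [10, 9, 5, 2, 5] sum 31, len 5
end 10: [10, 9, 5, 2, 5, 2] sum 33, len 6
end 11: [9, 5, 2, 5, 2, 7] sum 30, len 6
end 12: [9, 5, 2, 5, 2, 7, 2] sum 32, len 7
end 13: [9, 5, 2, 5, 2, 7, 2, 2] sum 34, len 8
end 14: [5, 2, 7, 2, 2, 11] sum 29, len 6
Shortest qualifying length: 3.

3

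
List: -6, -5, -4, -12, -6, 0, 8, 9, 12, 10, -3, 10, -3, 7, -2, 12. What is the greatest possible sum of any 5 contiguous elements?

39

(-6, -5, -4, -12, -6) → sum -33
(-5, -4, -12, -6, 0) → sum -27
(-4, -12, -6, 0, 8) → sum -14
(-12, -6, 0, 8, 9) → sum -1
(-6, 0, 8, 9, 12) → sum 23
(0, 8, 9, 12, 10) → sum 39
(8, 9, 12, 10, -3) → sum 36
(9, 12, 10, -3, 10) → sum 38
(12, 10, -3, 10, -3) → sum 26
(10, -3, 10, -3, 7) → sum 21
(-3, 10, -3, 7, -2) → sum 9
(10, -3, 7, -2, 12) → sum 24
Greatest of these is 39.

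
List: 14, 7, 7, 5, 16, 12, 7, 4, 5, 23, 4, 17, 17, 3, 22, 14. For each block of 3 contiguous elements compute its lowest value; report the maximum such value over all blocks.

7

Each size-3 window and its min:
14 7 7 → min 7
7 7 5 → min 5
7 5 16 → min 5
5 16 12 → min 5
16 12 7 → min 7
12 7 4 → min 4
7 4 5 → min 4
4 5 23 → min 4
5 23 4 → min 4
23 4 17 → min 4
4 17 17 → min 4
17 17 3 → min 3
17 3 22 → min 3
3 22 14 → min 3
Maximum of these is 7.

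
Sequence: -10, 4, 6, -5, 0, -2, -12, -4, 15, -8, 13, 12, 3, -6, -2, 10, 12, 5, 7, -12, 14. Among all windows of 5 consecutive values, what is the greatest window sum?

Window sums for each of the 17 positions:
-10 4 6 -5 0 → sum -5
4 6 -5 0 -2 → sum 3
6 -5 0 -2 -12 → sum -13
-5 0 -2 -12 -4 → sum -23
0 -2 -12 -4 15 → sum -3
-2 -12 -4 15 -8 → sum -11
-12 -4 15 -8 13 → sum 4
-4 15 -8 13 12 → sum 28
15 -8 13 12 3 → sum 35
-8 13 12 3 -6 → sum 14
13 12 3 -6 -2 → sum 20
12 3 -6 -2 10 → sum 17
3 -6 -2 10 12 → sum 17
-6 -2 10 12 5 → sum 19
-2 10 12 5 7 → sum 32
10 12 5 7 -12 → sum 22
12 5 7 -12 14 → sum 26
Greatest of these is 35.

35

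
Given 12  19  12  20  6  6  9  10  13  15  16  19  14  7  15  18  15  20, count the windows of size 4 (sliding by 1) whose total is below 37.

1

12 19 12 20 → sum 63
19 12 20 6 → sum 57
12 20 6 6 → sum 44
20 6 6 9 → sum 41
6 6 9 10 → sum 31  < 37 ✓
6 9 10 13 → sum 38
9 10 13 15 → sum 47
10 13 15 16 → sum 54
13 15 16 19 → sum 63
15 16 19 14 → sum 64
16 19 14 7 → sum 56
19 14 7 15 → sum 55
14 7 15 18 → sum 54
7 15 18 15 → sum 55
15 18 15 20 → sum 68
1 window satisfy the condition.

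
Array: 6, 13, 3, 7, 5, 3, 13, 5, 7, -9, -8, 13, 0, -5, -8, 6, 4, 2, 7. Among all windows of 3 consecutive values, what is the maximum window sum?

25

6 13 3 → sum 22
13 3 7 → sum 23
3 7 5 → sum 15
7 5 3 → sum 15
5 3 13 → sum 21
3 13 5 → sum 21
13 5 7 → sum 25
5 7 -9 → sum 3
7 -9 -8 → sum -10
-9 -8 13 → sum -4
-8 13 0 → sum 5
13 0 -5 → sum 8
0 -5 -8 → sum -13
-5 -8 6 → sum -7
-8 6 4 → sum 2
6 4 2 → sum 12
4 2 7 → sum 13
Maximum of these is 25.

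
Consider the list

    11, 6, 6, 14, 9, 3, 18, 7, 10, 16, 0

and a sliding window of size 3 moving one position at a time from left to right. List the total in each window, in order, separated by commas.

11 6 6 → sum 23
6 6 14 → sum 26
6 14 9 → sum 29
14 9 3 → sum 26
9 3 18 → sum 30
3 18 7 → sum 28
18 7 10 → sum 35
7 10 16 → sum 33
10 16 0 → sum 26

23, 26, 29, 26, 30, 28, 35, 33, 26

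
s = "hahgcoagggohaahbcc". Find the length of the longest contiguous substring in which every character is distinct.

[h] len 1
[h, a] len 2
[a, h] len 2
[a, h, g] len 3
[a, h, g, c] len 4
[a, h, g, c, o] len 5
[h, g, c, o, a] len 5
[c, o, a, g] len 4
[g] len 1
[g] len 1
[g, o] len 2
[g, o, h] len 3
[g, o, h, a] len 4
[a] len 1
[a, h] len 2
[a, h, b] len 3
[a, h, b, c] len 4
[c] len 1
Longest all-distinct length: 5.

5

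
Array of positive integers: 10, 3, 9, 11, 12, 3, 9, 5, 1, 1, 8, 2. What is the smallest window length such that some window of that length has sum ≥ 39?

add 10: running sum 10 < 39
add 3: running sum 13 < 39
add 9: running sum 22 < 39
add 11: running sum 33 < 39
end 4: [10, 3, 9, 11, 12] sum 45, len 5
end 5: [10, 3, 9, 11, 12, 3] sum 48, len 6
end 6: [9, 11, 12, 3, 9] sum 44, len 5
end 7: [11, 12, 3, 9, 5] sum 40, len 5
end 8: [11, 12, 3, 9, 5, 1] sum 41, len 6
end 9: [11, 12, 3, 9, 5, 1, 1] sum 42, len 7
end 10: [12, 3, 9, 5, 1, 1, 8] sum 39, len 7
end 11: [12, 3, 9, 5, 1, 1, 8, 2] sum 41, len 8
Shortest qualifying length: 5.

5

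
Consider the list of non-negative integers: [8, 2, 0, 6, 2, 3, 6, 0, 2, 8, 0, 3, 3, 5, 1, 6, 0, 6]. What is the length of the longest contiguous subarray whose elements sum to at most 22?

8

[8] sum 8 len 1
[8, 2] sum 10 len 2
[8, 2, 0] sum 10 len 3
[8, 2, 0, 6] sum 16 len 4
[8, 2, 0, 6, 2] sum 18 len 5
[8, 2, 0, 6, 2, 3] sum 21 len 6
[2, 0, 6, 2, 3, 6] sum 19 len 6
[2, 0, 6, 2, 3, 6, 0] sum 19 len 7
[2, 0, 6, 2, 3, 6, 0, 2] sum 21 len 8
[2, 3, 6, 0, 2, 8] sum 21 len 6
[2, 3, 6, 0, 2, 8, 0] sum 21 len 7
[3, 6, 0, 2, 8, 0, 3] sum 22 len 7
[6, 0, 2, 8, 0, 3, 3] sum 22 len 7
[0, 2, 8, 0, 3, 3, 5] sum 21 len 7
[0, 2, 8, 0, 3, 3, 5, 1] sum 22 len 8
[0, 3, 3, 5, 1, 6] sum 18 len 6
[0, 3, 3, 5, 1, 6, 0] sum 18 len 7
[3, 5, 1, 6, 0, 6] sum 21 len 6
Longest length seen: 8.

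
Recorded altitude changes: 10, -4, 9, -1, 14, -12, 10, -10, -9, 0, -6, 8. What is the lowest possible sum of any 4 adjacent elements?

-25

(10, -4, 9, -1) → sum 14
(-4, 9, -1, 14) → sum 18
(9, -1, 14, -12) → sum 10
(-1, 14, -12, 10) → sum 11
(14, -12, 10, -10) → sum 2
(-12, 10, -10, -9) → sum -21
(10, -10, -9, 0) → sum -9
(-10, -9, 0, -6) → sum -25
(-9, 0, -6, 8) → sum -7
Lowest of these is -25.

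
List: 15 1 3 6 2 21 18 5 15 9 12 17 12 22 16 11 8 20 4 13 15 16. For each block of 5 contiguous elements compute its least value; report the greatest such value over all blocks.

15 1 3 6 2 → min 1
1 3 6 2 21 → min 1
3 6 2 21 18 → min 2
6 2 21 18 5 → min 2
2 21 18 5 15 → min 2
21 18 5 15 9 → min 5
18 5 15 9 12 → min 5
5 15 9 12 17 → min 5
15 9 12 17 12 → min 9
9 12 17 12 22 → min 9
12 17 12 22 16 → min 12
17 12 22 16 11 → min 11
12 22 16 11 8 → min 8
22 16 11 8 20 → min 8
16 11 8 20 4 → min 4
11 8 20 4 13 → min 4
8 20 4 13 15 → min 4
20 4 13 15 16 → min 4
Greatest of these is 12.

12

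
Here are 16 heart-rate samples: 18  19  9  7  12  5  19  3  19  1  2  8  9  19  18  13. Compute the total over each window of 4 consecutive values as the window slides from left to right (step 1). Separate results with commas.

53, 47, 33, 43, 39, 46, 42, 25, 30, 20, 38, 54, 59

Sliding a size-4 window across the 16 values:
[18, 19, 9, 7] → sum 53
[19, 9, 7, 12] → sum 47
[9, 7, 12, 5] → sum 33
[7, 12, 5, 19] → sum 43
[12, 5, 19, 3] → sum 39
[5, 19, 3, 19] → sum 46
[19, 3, 19, 1] → sum 42
[3, 19, 1, 2] → sum 25
[19, 1, 2, 8] → sum 30
[1, 2, 8, 9] → sum 20
[2, 8, 9, 19] → sum 38
[8, 9, 19, 18] → sum 54
[9, 19, 18, 13] → sum 59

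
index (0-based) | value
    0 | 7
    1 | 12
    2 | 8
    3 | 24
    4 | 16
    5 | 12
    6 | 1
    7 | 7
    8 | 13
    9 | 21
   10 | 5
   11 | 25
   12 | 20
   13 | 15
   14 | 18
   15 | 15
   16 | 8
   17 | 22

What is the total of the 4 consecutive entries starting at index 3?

53

Elements at indices 3..6: 24, 16, 12, 1
sum(24, 16, 12, 1) = 53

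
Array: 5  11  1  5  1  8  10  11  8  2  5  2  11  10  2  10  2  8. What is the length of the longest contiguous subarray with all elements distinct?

add 5: [5] len 1
add 11: [5, 11] len 2
add 1: [5, 11, 1] len 3
add 5 (repeat 5, move left end past it): [11, 1, 5] len 3
add 1 (repeat 1, move left end past it): [5, 1] len 2
add 8: [5, 1, 8] len 3
add 10: [5, 1, 8, 10] len 4
add 11: [5, 1, 8, 10, 11] len 5
add 8 (repeat 8, move left end past it): [10, 11, 8] len 3
add 2: [10, 11, 8, 2] len 4
add 5: [10, 11, 8, 2, 5] len 5
add 2 (repeat 2, move left end past it): [5, 2] len 2
add 11: [5, 2, 11] len 3
add 10: [5, 2, 11, 10] len 4
add 2 (repeat 2, move left end past it): [11, 10, 2] len 3
add 10 (repeat 10, move left end past it): [2, 10] len 2
add 2 (repeat 2, move left end past it): [10, 2] len 2
add 8: [10, 2, 8] len 3
Longest all-distinct length: 5.

5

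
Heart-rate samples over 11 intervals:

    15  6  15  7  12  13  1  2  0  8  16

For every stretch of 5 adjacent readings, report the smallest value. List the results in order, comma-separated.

6, 6, 1, 1, 0, 0, 0

[15, 6, 15, 7, 12] → min 6
[6, 15, 7, 12, 13] → min 6
[15, 7, 12, 13, 1] → min 1
[7, 12, 13, 1, 2] → min 1
[12, 13, 1, 2, 0] → min 0
[13, 1, 2, 0, 8] → min 0
[1, 2, 0, 8, 16] → min 0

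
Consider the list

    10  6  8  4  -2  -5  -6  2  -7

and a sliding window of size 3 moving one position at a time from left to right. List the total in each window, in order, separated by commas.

Sliding a size-3 window across the 9 values:
[10, 6, 8] → sum 24
[6, 8, 4] → sum 18
[8, 4, -2] → sum 10
[4, -2, -5] → sum -3
[-2, -5, -6] → sum -13
[-5, -6, 2] → sum -9
[-6, 2, -7] → sum -11

24, 18, 10, -3, -13, -9, -11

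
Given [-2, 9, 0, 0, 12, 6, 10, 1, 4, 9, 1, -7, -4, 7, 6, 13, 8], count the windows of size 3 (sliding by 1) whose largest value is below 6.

(-2, 9, 0) → max 9
(9, 0, 0) → max 9
(0, 0, 12) → max 12
(0, 12, 6) → max 12
(12, 6, 10) → max 12
(6, 10, 1) → max 10
(10, 1, 4) → max 10
(1, 4, 9) → max 9
(4, 9, 1) → max 9
(9, 1, -7) → max 9
(1, -7, -4) → max 1  < 6 ✓
(-7, -4, 7) → max 7
(-4, 7, 6) → max 7
(7, 6, 13) → max 13
(6, 13, 8) → max 13
1 window satisfy the condition.

1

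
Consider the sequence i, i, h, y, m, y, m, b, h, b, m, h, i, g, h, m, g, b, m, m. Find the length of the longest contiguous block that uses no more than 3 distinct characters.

Extend right; when distinct count exceeds 3, shrink from the left:
[i] 1 distinct, len 1
[i, i] 1 distinct, len 2
[i, i, h] 2 distinct, len 3
[i, i, h, y] 3 distinct, len 4
[h, y, m] 3 distinct, len 3
[h, y, m, y] 3 distinct, len 4
[h, y, m, y, m] 3 distinct, len 5
[y, m, y, m, b] 3 distinct, len 5
[m, b, h] 3 distinct, len 3
[m, b, h, b] 3 distinct, len 4
[m, b, h, b, m] 3 distinct, len 5
[m, b, h, b, m, h] 3 distinct, len 6
[m, h, i] 3 distinct, len 3
[h, i, g] 3 distinct, len 3
[h, i, g, h] 3 distinct, len 4
[g, h, m] 3 distinct, len 3
[g, h, m, g] 3 distinct, len 4
[m, g, b] 3 distinct, len 3
[m, g, b, m] 3 distinct, len 4
[m, g, b, m, m] 3 distinct, len 5
Longest length with ≤3 distinct: 6.

6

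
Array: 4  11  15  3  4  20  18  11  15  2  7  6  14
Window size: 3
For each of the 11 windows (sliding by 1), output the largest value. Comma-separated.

15, 15, 15, 20, 20, 20, 18, 15, 15, 7, 14

4 11 15 → max 15
11 15 3 → max 15
15 3 4 → max 15
3 4 20 → max 20
4 20 18 → max 20
20 18 11 → max 20
18 11 15 → max 18
11 15 2 → max 15
15 2 7 → max 15
2 7 6 → max 7
7 6 14 → max 14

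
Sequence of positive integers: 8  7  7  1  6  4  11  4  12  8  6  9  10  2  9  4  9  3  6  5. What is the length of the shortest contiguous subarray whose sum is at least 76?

add 8: running sum 8 < 76
add 7: running sum 15 < 76
add 7: running sum 22 < 76
add 1: running sum 23 < 76
add 6: running sum 29 < 76
add 4: running sum 33 < 76
add 11: running sum 44 < 76
add 4: running sum 48 < 76
add 12: running sum 60 < 76
add 8: running sum 68 < 76
add 6: running sum 74 < 76
add 9: shortest ending here [8, 7, 7, 1, 6, 4, 11, 4, 12, 8, 6, 9] sum 83, len 12
add 10: shortest ending here [7, 1, 6, 4, 11, 4, 12, 8, 6, 9, 10] sum 78, len 11
add 2: shortest ending here [7, 1, 6, 4, 11, 4, 12, 8, 6, 9, 10, 2] sum 80, len 12
add 9: shortest ending here [6, 4, 11, 4, 12, 8, 6, 9, 10, 2, 9] sum 81, len 11
add 4: shortest ending here [4, 11, 4, 12, 8, 6, 9, 10, 2, 9, 4] sum 79, len 11
add 9: shortest ending here [11, 4, 12, 8, 6, 9, 10, 2, 9, 4, 9] sum 84, len 11
add 3: shortest ending here [4, 12, 8, 6, 9, 10, 2, 9, 4, 9, 3] sum 76, len 11
add 6: shortest ending here [12, 8, 6, 9, 10, 2, 9, 4, 9, 3, 6] sum 78, len 11
add 5: shortest ending here [12, 8, 6, 9, 10, 2, 9, 4, 9, 3, 6, 5] sum 83, len 12
Shortest qualifying length: 11.

11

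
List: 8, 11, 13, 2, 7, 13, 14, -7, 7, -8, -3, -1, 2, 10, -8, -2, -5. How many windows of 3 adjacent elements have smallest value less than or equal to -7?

8

8 11 13 → min 8
11 13 2 → min 2
13 2 7 → min 2
2 7 13 → min 2
7 13 14 → min 7
13 14 -7 → min -7  ≤ -7 ✓
14 -7 7 → min -7  ≤ -7 ✓
-7 7 -8 → min -8  ≤ -7 ✓
7 -8 -3 → min -8  ≤ -7 ✓
-8 -3 -1 → min -8  ≤ -7 ✓
-3 -1 2 → min -3
-1 2 10 → min -1
2 10 -8 → min -8  ≤ -7 ✓
10 -8 -2 → min -8  ≤ -7 ✓
-8 -2 -5 → min -8  ≤ -7 ✓
8 windows satisfy the condition.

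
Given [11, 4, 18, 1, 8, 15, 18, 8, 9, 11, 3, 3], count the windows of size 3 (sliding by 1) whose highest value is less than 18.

(11, 4, 18) → max 18
(4, 18, 1) → max 18
(18, 1, 8) → max 18
(1, 8, 15) → max 15  < 18 ✓
(8, 15, 18) → max 18
(15, 18, 8) → max 18
(18, 8, 9) → max 18
(8, 9, 11) → max 11  < 18 ✓
(9, 11, 3) → max 11  < 18 ✓
(11, 3, 3) → max 11  < 18 ✓
4 windows satisfy the condition.

4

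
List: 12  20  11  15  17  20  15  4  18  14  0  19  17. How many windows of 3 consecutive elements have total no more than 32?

1

(12, 20, 11) → sum 43
(20, 11, 15) → sum 46
(11, 15, 17) → sum 43
(15, 17, 20) → sum 52
(17, 20, 15) → sum 52
(20, 15, 4) → sum 39
(15, 4, 18) → sum 37
(4, 18, 14) → sum 36
(18, 14, 0) → sum 32  ≤ 32 ✓
(14, 0, 19) → sum 33
(0, 19, 17) → sum 36
1 window satisfy the condition.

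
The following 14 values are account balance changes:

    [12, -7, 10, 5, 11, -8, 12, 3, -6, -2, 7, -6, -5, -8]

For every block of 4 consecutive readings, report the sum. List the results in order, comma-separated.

20, 19, 18, 20, 18, 1, 7, 2, -7, -6, -12

Sliding a size-4 window across the 14 values:
[12, -7, 10, 5] → sum 20
[-7, 10, 5, 11] → sum 19
[10, 5, 11, -8] → sum 18
[5, 11, -8, 12] → sum 20
[11, -8, 12, 3] → sum 18
[-8, 12, 3, -6] → sum 1
[12, 3, -6, -2] → sum 7
[3, -6, -2, 7] → sum 2
[-6, -2, 7, -6] → sum -7
[-2, 7, -6, -5] → sum -6
[7, -6, -5, -8] → sum -12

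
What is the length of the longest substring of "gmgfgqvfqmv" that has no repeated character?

4

add g: [g] len 1
add m: [g, m] len 2
add g (repeat g, move left end past it): [m, g] len 2
add f: [m, g, f] len 3
add g (repeat g, move left end past it): [f, g] len 2
add q: [f, g, q] len 3
add v: [f, g, q, v] len 4
add f (repeat f, move left end past it): [g, q, v, f] len 4
add q (repeat q, move left end past it): [v, f, q] len 3
add m: [v, f, q, m] len 4
add v (repeat v, move left end past it): [f, q, m, v] len 4
Longest all-distinct length: 4.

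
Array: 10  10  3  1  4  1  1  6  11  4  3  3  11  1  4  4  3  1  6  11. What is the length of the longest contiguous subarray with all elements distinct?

add 10: [10] len 1
add 10 (repeat 10, move left end past it): [10] len 1
add 3: [10, 3] len 2
add 1: [10, 3, 1] len 3
add 4: [10, 3, 1, 4] len 4
add 1 (repeat 1, move left end past it): [4, 1] len 2
add 1 (repeat 1, move left end past it): [1] len 1
add 6: [1, 6] len 2
add 11: [1, 6, 11] len 3
add 4: [1, 6, 11, 4] len 4
add 3: [1, 6, 11, 4, 3] len 5
add 3 (repeat 3, move left end past it): [3] len 1
add 11: [3, 11] len 2
add 1: [3, 11, 1] len 3
add 4: [3, 11, 1, 4] len 4
add 4 (repeat 4, move left end past it): [4] len 1
add 3: [4, 3] len 2
add 1: [4, 3, 1] len 3
add 6: [4, 3, 1, 6] len 4
add 11: [4, 3, 1, 6, 11] len 5
Longest all-distinct length: 5.

5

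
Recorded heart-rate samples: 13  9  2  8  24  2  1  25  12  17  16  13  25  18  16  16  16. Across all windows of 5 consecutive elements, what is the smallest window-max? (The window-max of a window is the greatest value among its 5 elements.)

Each size-5 window and its max:
13 9 2 8 24 → max 24
9 2 8 24 2 → max 24
2 8 24 2 1 → max 24
8 24 2 1 25 → max 25
24 2 1 25 12 → max 25
2 1 25 12 17 → max 25
1 25 12 17 16 → max 25
25 12 17 16 13 → max 25
12 17 16 13 25 → max 25
17 16 13 25 18 → max 25
16 13 25 18 16 → max 25
13 25 18 16 16 → max 25
25 18 16 16 16 → max 25
Smallest of these is 24.

24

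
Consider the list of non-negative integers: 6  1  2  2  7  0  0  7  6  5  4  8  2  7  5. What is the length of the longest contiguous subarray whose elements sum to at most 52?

13

→ 6: sum 6, len 1
→ 1: sum 7, len 2
→ 2: sum 9, len 3
→ 2: sum 11, len 4
→ 7: sum 18, len 5
→ 0: sum 18, len 6
→ 0: sum 18, len 7
→ 7: sum 25, len 8
→ 6: sum 31, len 9
→ 5: sum 36, len 10
→ 4: sum 40, len 11
→ 8: sum 48, len 12
→ 2: sum 50, len 13
→ 7 (dropped 6): sum 51, len 13
→ 5 (dropped 1, 2, 2): sum 51, len 11
Longest length seen: 13.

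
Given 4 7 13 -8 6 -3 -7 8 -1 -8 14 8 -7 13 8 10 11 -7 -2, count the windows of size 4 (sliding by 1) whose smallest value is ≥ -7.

4 7 13 -8 → min -8
7 13 -8 6 → min -8
13 -8 6 -3 → min -8
-8 6 -3 -7 → min -8
6 -3 -7 8 → min -7  ≥ -7 ✓
-3 -7 8 -1 → min -7  ≥ -7 ✓
-7 8 -1 -8 → min -8
8 -1 -8 14 → min -8
-1 -8 14 8 → min -8
-8 14 8 -7 → min -8
14 8 -7 13 → min -7  ≥ -7 ✓
8 -7 13 8 → min -7  ≥ -7 ✓
-7 13 8 10 → min -7  ≥ -7 ✓
13 8 10 11 → min 8  ≥ -7 ✓
8 10 11 -7 → min -7  ≥ -7 ✓
10 11 -7 -2 → min -7  ≥ -7 ✓
8 windows satisfy the condition.

8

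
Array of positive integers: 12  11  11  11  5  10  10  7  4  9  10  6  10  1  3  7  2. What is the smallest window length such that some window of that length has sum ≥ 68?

7

add 12: running sum 12 < 68
add 11: running sum 23 < 68
add 11: running sum 34 < 68
add 11: running sum 45 < 68
add 5: running sum 50 < 68
add 10: running sum 60 < 68
add 10: shortest ending here [12, 11, 11, 11, 5, 10, 10] sum 70, len 7
add 7: shortest ending here [12, 11, 11, 11, 5, 10, 10, 7] sum 77, len 8
add 4: shortest ending here [11, 11, 11, 5, 10, 10, 7, 4] sum 69, len 8
add 9: shortest ending here [11, 11, 11, 5, 10, 10, 7, 4, 9] sum 78, len 9
add 10: shortest ending here [11, 11, 5, 10, 10, 7, 4, 9, 10] sum 77, len 9
add 6: shortest ending here [11, 5, 10, 10, 7, 4, 9, 10, 6] sum 72, len 9
add 10: shortest ending here [5, 10, 10, 7, 4, 9, 10, 6, 10] sum 71, len 9
add 1: shortest ending here [5, 10, 10, 7, 4, 9, 10, 6, 10, 1] sum 72, len 10
add 3: shortest ending here [10, 10, 7, 4, 9, 10, 6, 10, 1, 3] sum 70, len 10
add 7: shortest ending here [10, 10, 7, 4, 9, 10, 6, 10, 1, 3, 7] sum 77, len 11
add 2: shortest ending here [10, 7, 4, 9, 10, 6, 10, 1, 3, 7, 2] sum 69, len 11
Shortest qualifying length: 7.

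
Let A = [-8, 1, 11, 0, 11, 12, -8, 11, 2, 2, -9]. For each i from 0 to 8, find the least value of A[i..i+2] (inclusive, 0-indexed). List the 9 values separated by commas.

-8, 0, 0, 0, -8, -8, -8, 2, -9

Sliding a size-3 window across the 11 values:
(-8, 1, 11) → min -8
(1, 11, 0) → min 0
(11, 0, 11) → min 0
(0, 11, 12) → min 0
(11, 12, -8) → min -8
(12, -8, 11) → min -8
(-8, 11, 2) → min -8
(11, 2, 2) → min 2
(2, 2, -9) → min -9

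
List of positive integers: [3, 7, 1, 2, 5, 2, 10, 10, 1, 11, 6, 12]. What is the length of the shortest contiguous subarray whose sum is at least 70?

12

add 3: running sum 3 < 70
add 7: running sum 10 < 70
add 1: running sum 11 < 70
add 2: running sum 13 < 70
add 5: running sum 18 < 70
add 2: running sum 20 < 70
add 10: running sum 30 < 70
add 10: running sum 40 < 70
add 1: running sum 41 < 70
add 11: running sum 52 < 70
add 6: running sum 58 < 70
end 11: [3, 7, 1, 2, 5, 2, 10, 10, 1, 11, 6, 12] sum 70, len 12
Shortest qualifying length: 12.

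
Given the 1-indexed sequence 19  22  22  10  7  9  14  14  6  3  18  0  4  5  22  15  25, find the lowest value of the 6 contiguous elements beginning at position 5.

3

Elements at indices 5..10: 7, 9, 14, 14, 6, 3
min(7, 9, 14, 14, 6, 3) = 3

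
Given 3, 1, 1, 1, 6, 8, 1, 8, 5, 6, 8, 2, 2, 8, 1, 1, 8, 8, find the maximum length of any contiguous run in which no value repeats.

4

[3] len 1
[3, 1] len 2
[1] len 1
[1] len 1
[1, 6] len 2
[1, 6, 8] len 3
[6, 8, 1] len 3
[1, 8] len 2
[1, 8, 5] len 3
[1, 8, 5, 6] len 4
[5, 6, 8] len 3
[5, 6, 8, 2] len 4
[2] len 1
[2, 8] len 2
[2, 8, 1] len 3
[1] len 1
[1, 8] len 2
[8] len 1
Longest all-distinct length: 4.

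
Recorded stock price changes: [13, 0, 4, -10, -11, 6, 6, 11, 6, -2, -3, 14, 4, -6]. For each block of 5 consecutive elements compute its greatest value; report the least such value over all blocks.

6

13 0 4 -10 -11 → max 13
0 4 -10 -11 6 → max 6
4 -10 -11 6 6 → max 6
-10 -11 6 6 11 → max 11
-11 6 6 11 6 → max 11
6 6 11 6 -2 → max 11
6 11 6 -2 -3 → max 11
11 6 -2 -3 14 → max 14
6 -2 -3 14 4 → max 14
-2 -3 14 4 -6 → max 14
Least of these is 6.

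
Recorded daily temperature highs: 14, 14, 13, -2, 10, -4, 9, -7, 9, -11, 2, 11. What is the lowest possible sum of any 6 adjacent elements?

(14, 14, 13, -2, 10, -4) → sum 45
(14, 13, -2, 10, -4, 9) → sum 40
(13, -2, 10, -4, 9, -7) → sum 19
(-2, 10, -4, 9, -7, 9) → sum 15
(10, -4, 9, -7, 9, -11) → sum 6
(-4, 9, -7, 9, -11, 2) → sum -2
(9, -7, 9, -11, 2, 11) → sum 13
Lowest of these is -2.

-2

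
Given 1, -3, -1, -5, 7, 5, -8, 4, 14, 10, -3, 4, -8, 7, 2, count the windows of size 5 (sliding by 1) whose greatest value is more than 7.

1 -3 -1 -5 7 → max 7
-3 -1 -5 7 5 → max 7
-1 -5 7 5 -8 → max 7
-5 7 5 -8 4 → max 7
7 5 -8 4 14 → max 14  > 7 ✓
5 -8 4 14 10 → max 14  > 7 ✓
-8 4 14 10 -3 → max 14  > 7 ✓
4 14 10 -3 4 → max 14  > 7 ✓
14 10 -3 4 -8 → max 14  > 7 ✓
10 -3 4 -8 7 → max 10  > 7 ✓
-3 4 -8 7 2 → max 7
6 windows satisfy the condition.

6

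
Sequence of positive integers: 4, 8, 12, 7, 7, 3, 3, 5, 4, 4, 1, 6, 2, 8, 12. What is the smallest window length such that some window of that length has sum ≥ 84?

add 4: running sum 4 < 84
add 8: running sum 12 < 84
add 12: running sum 24 < 84
add 7: running sum 31 < 84
add 7: running sum 38 < 84
add 3: running sum 41 < 84
add 3: running sum 44 < 84
add 5: running sum 49 < 84
add 4: running sum 53 < 84
add 4: running sum 57 < 84
add 1: running sum 58 < 84
add 6: running sum 64 < 84
add 2: running sum 66 < 84
add 8: running sum 74 < 84
add 12: shortest ending here [4, 8, 12, 7, 7, 3, 3, 5, 4, 4, 1, 6, 2, 8, 12] sum 86, len 15
Shortest qualifying length: 15.

15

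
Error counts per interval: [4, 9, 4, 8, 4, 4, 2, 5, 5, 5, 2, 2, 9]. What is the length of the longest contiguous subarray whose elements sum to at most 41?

10

Extend to the right; shrink from the left whenever the sum exceeds 41:
[4] sum 4 len 1
[4, 9] sum 13 len 2
[4, 9, 4] sum 17 len 3
[4, 9, 4, 8] sum 25 len 4
[4, 9, 4, 8, 4] sum 29 len 5
[4, 9, 4, 8, 4, 4] sum 33 len 6
[4, 9, 4, 8, 4, 4, 2] sum 35 len 7
[4, 9, 4, 8, 4, 4, 2, 5] sum 40 len 8
[9, 4, 8, 4, 4, 2, 5, 5] sum 41 len 8
[4, 8, 4, 4, 2, 5, 5, 5] sum 37 len 8
[4, 8, 4, 4, 2, 5, 5, 5, 2] sum 39 len 9
[4, 8, 4, 4, 2, 5, 5, 5, 2, 2] sum 41 len 10
[4, 4, 2, 5, 5, 5, 2, 2, 9] sum 38 len 9
Longest length seen: 10.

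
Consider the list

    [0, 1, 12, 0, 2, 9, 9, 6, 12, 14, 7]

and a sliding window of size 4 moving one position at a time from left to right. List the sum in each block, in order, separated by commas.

[0, 1, 12, 0] → sum 13
[1, 12, 0, 2] → sum 15
[12, 0, 2, 9] → sum 23
[0, 2, 9, 9] → sum 20
[2, 9, 9, 6] → sum 26
[9, 9, 6, 12] → sum 36
[9, 6, 12, 14] → sum 41
[6, 12, 14, 7] → sum 39

13, 15, 23, 20, 26, 36, 41, 39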